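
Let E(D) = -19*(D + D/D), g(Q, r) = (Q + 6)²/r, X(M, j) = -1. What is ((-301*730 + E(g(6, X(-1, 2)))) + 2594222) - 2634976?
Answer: -257767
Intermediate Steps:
g(Q, r) = (6 + Q)²/r
E(D) = -19 - 19*D (E(D) = -19*(D + 1) = -19*(1 + D) = -19 - 19*D)
((-301*730 + E(g(6, X(-1, 2)))) + 2594222) - 2634976 = ((-301*730 + (-19 - 19*(6 + 6)²/(-1))) + 2594222) - 2634976 = ((-219730 + (-19 - (-19)*12²)) + 2594222) - 2634976 = ((-219730 + (-19 - (-19)*144)) + 2594222) - 2634976 = ((-219730 + (-19 - 19*(-144))) + 2594222) - 2634976 = ((-219730 + (-19 + 2736)) + 2594222) - 2634976 = ((-219730 + 2717) + 2594222) - 2634976 = (-217013 + 2594222) - 2634976 = 2377209 - 2634976 = -257767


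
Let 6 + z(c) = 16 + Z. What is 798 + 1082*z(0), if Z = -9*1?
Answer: 1880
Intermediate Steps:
Z = -9
z(c) = 1 (z(c) = -6 + (16 - 9) = -6 + 7 = 1)
798 + 1082*z(0) = 798 + 1082*1 = 798 + 1082 = 1880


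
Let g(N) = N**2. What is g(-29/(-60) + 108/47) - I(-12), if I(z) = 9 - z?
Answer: -105487751/7952400 ≈ -13.265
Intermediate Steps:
g(-29/(-60) + 108/47) - I(-12) = (-29/(-60) + 108/47)**2 - (9 - 1*(-12)) = (-29*(-1/60) + 108*(1/47))**2 - (9 + 12) = (29/60 + 108/47)**2 - 1*21 = (7843/2820)**2 - 21 = 61512649/7952400 - 21 = -105487751/7952400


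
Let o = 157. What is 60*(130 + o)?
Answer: 17220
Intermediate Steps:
60*(130 + o) = 60*(130 + 157) = 60*287 = 17220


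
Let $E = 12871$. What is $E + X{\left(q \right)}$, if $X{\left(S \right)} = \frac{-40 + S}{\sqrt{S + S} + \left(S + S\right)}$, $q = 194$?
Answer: $\frac{4981231}{387} - \frac{77 \sqrt{97}}{37539} \approx 12871.0$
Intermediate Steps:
$X{\left(S \right)} = \frac{-40 + S}{2 S + \sqrt{2} \sqrt{S}}$ ($X{\left(S \right)} = \frac{-40 + S}{\sqrt{2 S} + 2 S} = \frac{-40 + S}{\sqrt{2} \sqrt{S} + 2 S} = \frac{-40 + S}{2 S + \sqrt{2} \sqrt{S}}$)
$E + X{\left(q \right)} = 12871 + \frac{-40 + 194}{2 \cdot 194 + \sqrt{2} \sqrt{194}} = 12871 + \frac{1}{388 + 2 \sqrt{97}} \cdot 154 = 12871 + \frac{154}{388 + 2 \sqrt{97}}$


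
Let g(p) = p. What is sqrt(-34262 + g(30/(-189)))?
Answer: 2*I*sqrt(3777403)/21 ≈ 185.1*I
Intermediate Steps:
sqrt(-34262 + g(30/(-189))) = sqrt(-34262 + 30/(-189)) = sqrt(-34262 + 30*(-1/189)) = sqrt(-34262 - 10/63) = sqrt(-2158516/63) = 2*I*sqrt(3777403)/21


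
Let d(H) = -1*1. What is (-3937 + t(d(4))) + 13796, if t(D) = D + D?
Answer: 9857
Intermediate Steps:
d(H) = -1
t(D) = 2*D
(-3937 + t(d(4))) + 13796 = (-3937 + 2*(-1)) + 13796 = (-3937 - 2) + 13796 = -3939 + 13796 = 9857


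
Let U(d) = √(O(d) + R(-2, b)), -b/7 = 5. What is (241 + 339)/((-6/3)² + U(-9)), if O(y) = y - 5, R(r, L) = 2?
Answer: 580/7 - 290*I*√3/7 ≈ 82.857 - 71.756*I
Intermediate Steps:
b = -35 (b = -7*5 = -35)
O(y) = -5 + y
U(d) = √(-3 + d) (U(d) = √((-5 + d) + 2) = √(-3 + d))
(241 + 339)/((-6/3)² + U(-9)) = (241 + 339)/((-6/3)² + √(-3 - 9)) = 580/((-6*⅓)² + √(-12)) = 580/((-2)² + 2*I*√3) = 580/(4 + 2*I*√3)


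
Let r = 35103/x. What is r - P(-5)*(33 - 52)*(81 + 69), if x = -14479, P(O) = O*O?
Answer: 1031593647/14479 ≈ 71248.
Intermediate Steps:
P(O) = O²
r = -35103/14479 (r = 35103/(-14479) = 35103*(-1/14479) = -35103/14479 ≈ -2.4244)
r - P(-5)*(33 - 52)*(81 + 69) = -35103/14479 - (-5)²*(33 - 52)*(81 + 69) = -35103/14479 - 25*(-19*150) = -35103/14479 - 25*(-2850) = -35103/14479 - 1*(-71250) = -35103/14479 + 71250 = 1031593647/14479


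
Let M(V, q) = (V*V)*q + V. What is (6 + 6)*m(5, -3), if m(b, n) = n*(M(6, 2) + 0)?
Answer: -2808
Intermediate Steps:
M(V, q) = V + q*V² (M(V, q) = V²*q + V = q*V² + V = V + q*V²)
m(b, n) = 78*n (m(b, n) = n*(6*(1 + 6*2) + 0) = n*(6*(1 + 12) + 0) = n*(6*13 + 0) = n*(78 + 0) = n*78 = 78*n)
(6 + 6)*m(5, -3) = (6 + 6)*(78*(-3)) = 12*(-234) = -2808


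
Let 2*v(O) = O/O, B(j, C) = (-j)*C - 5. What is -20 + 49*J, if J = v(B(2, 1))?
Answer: 9/2 ≈ 4.5000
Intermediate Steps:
B(j, C) = -5 - C*j (B(j, C) = -C*j - 5 = -5 - C*j)
v(O) = ½ (v(O) = (O/O)/2 = (½)*1 = ½)
J = ½ ≈ 0.50000
-20 + 49*J = -20 + 49*(½) = -20 + 49/2 = 9/2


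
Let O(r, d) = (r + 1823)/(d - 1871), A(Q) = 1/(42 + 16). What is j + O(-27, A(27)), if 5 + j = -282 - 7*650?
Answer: -525000897/108517 ≈ -4838.0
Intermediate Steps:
A(Q) = 1/58
O(r, d) = (1823 + r)/(-1871 + d)
j = -4837 (j = -5 + (-282 - 7*650) = -5 + (-282 - 4550) = -5 - 4832 = -4837)
j + O(-27, A(27)) = -4837 + (1823 - 27)/(-1871 + 1/58) = -4837 + 1796/(-108517/58) = -4837 - 58/108517*1796 = -4837 - 104168/108517 = -525000897/108517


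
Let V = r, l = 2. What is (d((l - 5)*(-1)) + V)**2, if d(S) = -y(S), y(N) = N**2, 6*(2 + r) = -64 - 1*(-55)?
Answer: 625/4 ≈ 156.25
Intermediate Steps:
r = -7/2 (r = -2 + (-64 - 1*(-55))/6 = -2 + (-64 + 55)/6 = -2 + (1/6)*(-9) = -2 - 3/2 = -7/2 ≈ -3.5000)
V = -7/2 ≈ -3.5000
d(S) = -S**2
(d((l - 5)*(-1)) + V)**2 = (-((2 - 5)*(-1))**2 - 7/2)**2 = (-(-3*(-1))**2 - 7/2)**2 = (-1*3**2 - 7/2)**2 = (-1*9 - 7/2)**2 = (-9 - 7/2)**2 = (-25/2)**2 = 625/4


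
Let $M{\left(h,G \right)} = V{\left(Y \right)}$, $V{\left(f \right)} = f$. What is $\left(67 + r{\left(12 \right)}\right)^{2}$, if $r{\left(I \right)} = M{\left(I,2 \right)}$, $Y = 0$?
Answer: $4489$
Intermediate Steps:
$M{\left(h,G \right)} = 0$
$r{\left(I \right)} = 0$
$\left(67 + r{\left(12 \right)}\right)^{2} = \left(67 + 0\right)^{2} = 67^{2} = 4489$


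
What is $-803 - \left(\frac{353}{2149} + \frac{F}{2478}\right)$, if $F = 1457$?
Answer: $- \frac{611451299}{760746} \approx -803.75$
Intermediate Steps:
$-803 - \left(\frac{353}{2149} + \frac{F}{2478}\right) = -803 - \left(\frac{353}{2149} + \frac{1457}{2478}\right) = -803 - \frac{572261}{760746} = - \frac{611451299}{760746}$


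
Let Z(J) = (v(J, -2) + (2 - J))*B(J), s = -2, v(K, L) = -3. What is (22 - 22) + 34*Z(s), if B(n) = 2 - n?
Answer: 136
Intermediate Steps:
Z(J) = (-1 - J)*(2 - J) (Z(J) = (-3 + (2 - J))*(2 - J) = (-1 - J)*(2 - J))
(22 - 22) + 34*Z(s) = (22 - 22) + 34*((1 - 2)*(-2 - 2)) = 0 + 34*(-1*(-4)) = 0 + 34*4 = 0 + 136 = 136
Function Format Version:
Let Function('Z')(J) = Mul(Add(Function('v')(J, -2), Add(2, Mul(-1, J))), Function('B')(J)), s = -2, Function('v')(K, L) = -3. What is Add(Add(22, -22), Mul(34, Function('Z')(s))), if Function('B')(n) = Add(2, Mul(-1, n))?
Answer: 136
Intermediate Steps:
Function('Z')(J) = Mul(Add(-1, Mul(-1, J)), Add(2, Mul(-1, J))) (Function('Z')(J) = Mul(Add(-3, Add(2, Mul(-1, J))), Add(2, Mul(-1, J))) = Mul(Add(-1, Mul(-1, J)), Add(2, Mul(-1, J))))
Add(Add(22, -22), Mul(34, Function('Z')(s))) = Add(Add(22, -22), Mul(34, Mul(Add(1, -2), Add(-2, -2)))) = Add(0, Mul(34, Mul(-1, -4))) = Add(0, Mul(34, 4)) = Add(0, 136) = 136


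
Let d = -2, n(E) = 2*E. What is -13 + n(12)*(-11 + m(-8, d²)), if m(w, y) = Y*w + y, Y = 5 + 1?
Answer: -1333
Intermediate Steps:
Y = 6
m(w, y) = y + 6*w (m(w, y) = 6*w + y = y + 6*w)
-13 + n(12)*(-11 + m(-8, d²)) = -13 + (2*12)*(-11 + ((-2)² + 6*(-8))) = -13 + 24*(-11 + (4 - 48)) = -13 + 24*(-11 - 44) = -13 + 24*(-55) = -13 - 1320 = -1333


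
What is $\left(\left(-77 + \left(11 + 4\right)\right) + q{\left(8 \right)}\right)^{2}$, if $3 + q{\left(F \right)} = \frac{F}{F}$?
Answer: $4096$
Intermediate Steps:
$q{\left(F \right)} = -2$ ($q{\left(F \right)} = -3 + \frac{F}{F} = -3 + 1 = -2$)
$\left(\left(-77 + \left(11 + 4\right)\right) + q{\left(8 \right)}\right)^{2} = \left(\left(-77 + \left(11 + 4\right)\right) - 2\right)^{2} = \left(\left(-77 + 15\right) - 2\right)^{2} = \left(-62 - 2\right)^{2} = \left(-64\right)^{2} = 4096$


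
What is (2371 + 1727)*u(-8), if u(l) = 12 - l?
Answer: 81960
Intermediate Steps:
(2371 + 1727)*u(-8) = (2371 + 1727)*(12 - 1*(-8)) = 4098*(12 + 8) = 4098*20 = 81960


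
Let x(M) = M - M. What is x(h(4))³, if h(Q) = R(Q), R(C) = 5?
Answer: 0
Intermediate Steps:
h(Q) = 5
x(M) = 0
x(h(4))³ = 0³ = 0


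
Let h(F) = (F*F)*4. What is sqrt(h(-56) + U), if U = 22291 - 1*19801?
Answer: sqrt(15034) ≈ 122.61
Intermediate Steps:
h(F) = 4*F**2 (h(F) = F**2*4 = 4*F**2)
U = 2490 (U = 22291 - 19801 = 2490)
sqrt(h(-56) + U) = sqrt(4*(-56)**2 + 2490) = sqrt(4*3136 + 2490) = sqrt(12544 + 2490) = sqrt(15034)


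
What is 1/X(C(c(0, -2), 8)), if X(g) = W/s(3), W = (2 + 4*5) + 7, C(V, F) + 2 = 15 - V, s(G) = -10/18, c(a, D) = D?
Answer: -5/261 ≈ -0.019157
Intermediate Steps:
s(G) = -5/9 (s(G) = -10*1/18 = -5/9)
C(V, F) = 13 - V (C(V, F) = -2 + (15 - V) = 13 - V)
W = 29 (W = (2 + 20) + 7 = 22 + 7 = 29)
X(g) = -261/5 (X(g) = 29/(-5/9) = 29*(-9/5) = -261/5)
1/X(C(c(0, -2), 8)) = 1/(-261/5) = -5/261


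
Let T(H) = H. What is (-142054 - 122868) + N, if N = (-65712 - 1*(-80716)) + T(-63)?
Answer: -249981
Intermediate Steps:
N = 14941 (N = (-65712 - 1*(-80716)) - 63 = (-65712 + 80716) - 63 = 15004 - 63 = 14941)
(-142054 - 122868) + N = (-142054 - 122868) + 14941 = -264922 + 14941 = -249981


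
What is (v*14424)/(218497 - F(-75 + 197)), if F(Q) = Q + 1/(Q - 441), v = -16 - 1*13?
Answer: -22239404/11610271 ≈ -1.9155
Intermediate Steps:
v = -29 (v = -16 - 13 = -29)
F(Q) = Q + 1/(-441 + Q)
(v*14424)/(218497 - F(-75 + 197)) = (-29*14424)/(218497 - (1 + (-75 + 197)**2 - 441*(-75 + 197))/(-441 + (-75 + 197))) = -418296/(218497 - (1 + 122**2 - 441*122)/(-441 + 122)) = -418296/(218497 - (1 + 14884 - 53802)/(-319)) = -418296/(218497 - (-1)*(-38917)/319) = -418296/(218497 - 1*38917/319) = -418296/(218497 - 38917/319) = -418296/69661626/319 = -418296*319/69661626 = -22239404/11610271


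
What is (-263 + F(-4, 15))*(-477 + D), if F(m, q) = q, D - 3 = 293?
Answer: 44888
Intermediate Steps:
D = 296 (D = 3 + 293 = 296)
(-263 + F(-4, 15))*(-477 + D) = (-263 + 15)*(-477 + 296) = -248*(-181) = 44888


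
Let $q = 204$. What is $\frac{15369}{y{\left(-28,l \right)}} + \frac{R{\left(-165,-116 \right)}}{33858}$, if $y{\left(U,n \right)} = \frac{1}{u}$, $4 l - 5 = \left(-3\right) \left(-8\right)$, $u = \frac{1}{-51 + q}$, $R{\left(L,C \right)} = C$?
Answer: $\frac{28908103}{287793} \approx 100.45$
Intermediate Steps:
$u = \frac{1}{153}$ ($u = \frac{1}{-51 + 204} = \frac{1}{153} \approx 0.0065359$)
$l = \frac{29}{4}$ ($l = \frac{5}{4} + \frac{\left(-3\right) \left(-8\right)}{4} = \frac{5}{4} + \frac{1}{4} \cdot 24 = \frac{5}{4} + 6 = \frac{29}{4} \approx 7.25$)
$y{\left(U,n \right)} = 153$ ($y{\left(U,n \right)} = \frac{1}{\frac{1}{153}} = 153$)
$\frac{15369}{y{\left(-28,l \right)}} + \frac{R{\left(-165,-116 \right)}}{33858} = \frac{15369}{153} - \frac{116}{33858} = 15369 \cdot \frac{1}{153} - \frac{58}{16929} = \frac{5123}{51} - \frac{58}{16929} = \frac{28908103}{287793}$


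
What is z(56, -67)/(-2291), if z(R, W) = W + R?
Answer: 11/2291 ≈ 0.0048014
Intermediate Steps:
z(R, W) = R + W
z(56, -67)/(-2291) = (56 - 67)/(-2291) = -11*(-1/2291) = 11/2291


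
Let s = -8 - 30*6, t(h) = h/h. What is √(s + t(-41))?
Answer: I*√187 ≈ 13.675*I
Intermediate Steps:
t(h) = 1
s = -188 (s = -8 - 180 = -188)
√(s + t(-41)) = √(-188 + 1) = √(-187) = I*√187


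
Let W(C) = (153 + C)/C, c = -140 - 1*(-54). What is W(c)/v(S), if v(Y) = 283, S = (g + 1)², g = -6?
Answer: -67/24338 ≈ -0.0027529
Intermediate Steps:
c = -86 (c = -140 + 54 = -86)
S = 25 (S = (-6 + 1)² = (-5)² = 25)
W(C) = (153 + C)/C
W(c)/v(S) = ((153 - 86)/(-86))/283 = -1/86*67*(1/283) = -67/86*1/283 = -67/24338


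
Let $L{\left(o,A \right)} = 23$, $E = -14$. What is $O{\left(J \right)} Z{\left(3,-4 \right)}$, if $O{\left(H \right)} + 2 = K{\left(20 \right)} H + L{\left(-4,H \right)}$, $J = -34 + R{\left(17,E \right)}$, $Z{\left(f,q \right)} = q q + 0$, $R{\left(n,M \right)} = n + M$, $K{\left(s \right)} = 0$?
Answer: $336$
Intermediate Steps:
$R{\left(n,M \right)} = M + n$
$Z{\left(f,q \right)} = q^{2}$ ($Z{\left(f,q \right)} = q^{2} + 0 = q^{2}$)
$J = -31$ ($J = -34 + \left(-14 + 17\right) = -34 + 3 = -31$)
$O{\left(H \right)} = 21$ ($O{\left(H \right)} = -2 + \left(0 H + 23\right) = -2 + \left(0 + 23\right) = -2 + 23 = 21$)
$O{\left(J \right)} Z{\left(3,-4 \right)} = 21 \left(-4\right)^{2} = 21 \cdot 16 = 336$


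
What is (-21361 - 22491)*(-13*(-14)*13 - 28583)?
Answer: 1149667884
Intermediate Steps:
(-21361 - 22491)*(-13*(-14)*13 - 28583) = -43852*(182*13 - 28583) = -43852*(2366 - 28583) = -43852*(-26217) = 1149667884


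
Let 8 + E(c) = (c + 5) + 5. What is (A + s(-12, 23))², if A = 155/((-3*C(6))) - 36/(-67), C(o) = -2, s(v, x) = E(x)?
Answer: 426463801/161604 ≈ 2638.9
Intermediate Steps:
E(c) = 2 + c (E(c) = -8 + ((c + 5) + 5) = -8 + ((5 + c) + 5) = -8 + (10 + c) = 2 + c)
s(v, x) = 2 + x
A = 10601/402 (A = 155/((-3*(-2))) - 36/(-67) = 155/6 - 36*(-1/67) = 155*(⅙) + 36/67 = 155/6 + 36/67 = 10601/402 ≈ 26.371)
(A + s(-12, 23))² = (10601/402 + (2 + 23))² = (10601/402 + 25)² = (20651/402)² = 426463801/161604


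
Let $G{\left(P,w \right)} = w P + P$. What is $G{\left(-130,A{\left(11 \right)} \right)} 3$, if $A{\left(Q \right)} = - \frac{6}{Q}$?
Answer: $- \frac{1950}{11} \approx -177.27$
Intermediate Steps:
$G{\left(P,w \right)} = P + P w$ ($G{\left(P,w \right)} = P w + P = P + P w$)
$G{\left(-130,A{\left(11 \right)} \right)} 3 = - 130 \left(1 - \frac{6}{11}\right) 3 = \left(-130\right) \frac{5}{11} \cdot 3 = \left(- \frac{650}{11}\right) 3 = - \frac{1950}{11}$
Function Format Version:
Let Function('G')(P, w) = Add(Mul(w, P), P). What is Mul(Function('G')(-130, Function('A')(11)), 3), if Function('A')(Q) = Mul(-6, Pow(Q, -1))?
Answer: Rational(-1950, 11) ≈ -177.27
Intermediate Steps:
Function('G')(P, w) = Add(P, Mul(P, w)) (Function('G')(P, w) = Add(Mul(P, w), P) = Add(P, Mul(P, w)))
Mul(Function('G')(-130, Function('A')(11)), 3) = Mul(Mul(-130, Add(1, Mul(-6, Pow(11, -1)))), 3) = Mul(Mul(-130, Add(1, Mul(-6, Rational(1, 11)))), 3) = Mul(Mul(-130, Add(1, Rational(-6, 11))), 3) = Mul(Mul(-130, Rational(5, 11)), 3) = Mul(Rational(-650, 11), 3) = Rational(-1950, 11)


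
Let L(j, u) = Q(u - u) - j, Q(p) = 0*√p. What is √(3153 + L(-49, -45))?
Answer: √3202 ≈ 56.586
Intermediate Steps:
Q(p) = 0
L(j, u) = -j (L(j, u) = 0 - j = -j)
√(3153 + L(-49, -45)) = √(3153 - 1*(-49)) = √(3153 + 49) = √3202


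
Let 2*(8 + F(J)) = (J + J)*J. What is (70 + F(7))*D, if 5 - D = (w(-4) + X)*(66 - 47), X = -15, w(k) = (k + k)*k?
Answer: -35298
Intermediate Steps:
w(k) = 2*k² (w(k) = (2*k)*k = 2*k²)
F(J) = -8 + J² (F(J) = -8 + ((J + J)*J)/2 = -8 + ((2*J)*J)/2 = -8 + (2*J²)/2 = -8 + J²)
D = -318 (D = 5 - (2*(-4)² - 15)*(66 - 47) = 5 - (2*16 - 15)*19 = 5 - (32 - 15)*19 = 5 - 17*19 = 5 - 1*323 = 5 - 323 = -318)
(70 + F(7))*D = (70 + (-8 + 7²))*(-318) = (70 + (-8 + 49))*(-318) = (70 + 41)*(-318) = 111*(-318) = -35298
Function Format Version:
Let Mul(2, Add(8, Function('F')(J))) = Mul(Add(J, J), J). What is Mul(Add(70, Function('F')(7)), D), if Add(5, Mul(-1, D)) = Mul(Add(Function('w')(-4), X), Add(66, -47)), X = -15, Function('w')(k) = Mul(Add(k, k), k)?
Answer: -35298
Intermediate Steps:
Function('w')(k) = Mul(2, Pow(k, 2)) (Function('w')(k) = Mul(Mul(2, k), k) = Mul(2, Pow(k, 2)))
Function('F')(J) = Add(-8, Pow(J, 2)) (Function('F')(J) = Add(-8, Mul(Rational(1, 2), Mul(Add(J, J), J))) = Add(-8, Mul(Rational(1, 2), Mul(Mul(2, J), J))) = Add(-8, Mul(Rational(1, 2), Mul(2, Pow(J, 2)))) = Add(-8, Pow(J, 2)))
D = -318 (D = Add(5, Mul(-1, Mul(Add(Mul(2, Pow(-4, 2)), -15), Add(66, -47)))) = Add(5, Mul(-1, Mul(Add(Mul(2, 16), -15), 19))) = Add(5, Mul(-1, Mul(Add(32, -15), 19))) = Add(5, Mul(-1, Mul(17, 19))) = Add(5, Mul(-1, 323)) = Add(5, -323) = -318)
Mul(Add(70, Function('F')(7)), D) = Mul(Add(70, Add(-8, Pow(7, 2))), -318) = Mul(Add(70, Add(-8, 49)), -318) = Mul(Add(70, 41), -318) = Mul(111, -318) = -35298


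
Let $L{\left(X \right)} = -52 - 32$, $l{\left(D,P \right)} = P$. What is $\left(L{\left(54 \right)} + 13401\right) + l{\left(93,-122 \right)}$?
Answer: $13195$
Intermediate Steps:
$L{\left(X \right)} = -84$
$\left(L{\left(54 \right)} + 13401\right) + l{\left(93,-122 \right)} = \left(-84 + 13401\right) - 122 = 13317 - 122 = 13195$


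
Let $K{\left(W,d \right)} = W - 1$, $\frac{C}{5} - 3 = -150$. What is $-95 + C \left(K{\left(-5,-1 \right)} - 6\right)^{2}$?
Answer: $-105935$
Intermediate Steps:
$C = -735$ ($C = 15 + 5 \left(-150\right) = 15 - 750 = -735$)
$K{\left(W,d \right)} = -1 + W$
$-95 + C \left(K{\left(-5,-1 \right)} - 6\right)^{2} = -95 - 735 \left(\left(-1 - 5\right) - 6\right)^{2} = -95 - 735 \left(-6 - 6\right)^{2} = -95 - 735 \left(-12\right)^{2} = -95 - 105840 = -105935$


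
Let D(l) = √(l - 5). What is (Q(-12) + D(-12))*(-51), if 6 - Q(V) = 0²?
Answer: -306 - 51*I*√17 ≈ -306.0 - 210.28*I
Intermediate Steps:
Q(V) = 6 (Q(V) = 6 - 1*0² = 6 - 1*0 = 6 + 0 = 6)
D(l) = √(-5 + l)
(Q(-12) + D(-12))*(-51) = (6 + √(-5 - 12))*(-51) = (6 + √(-17))*(-51) = (6 + I*√17)*(-51) = -306 - 51*I*√17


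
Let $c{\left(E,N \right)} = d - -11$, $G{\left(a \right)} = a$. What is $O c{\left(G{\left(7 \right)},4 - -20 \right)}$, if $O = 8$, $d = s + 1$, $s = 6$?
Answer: $144$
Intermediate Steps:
$d = 7$ ($d = 6 + 1 = 7$)
$c{\left(E,N \right)} = 18$ ($c{\left(E,N \right)} = 7 - -11 = 7 + 11 = 18$)
$O c{\left(G{\left(7 \right)},4 - -20 \right)} = 8 \cdot 18 = 144$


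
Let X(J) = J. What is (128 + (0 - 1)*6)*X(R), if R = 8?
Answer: 976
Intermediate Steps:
(128 + (0 - 1)*6)*X(R) = (128 + (0 - 1)*6)*8 = (128 - 1*6)*8 = (128 - 6)*8 = 122*8 = 976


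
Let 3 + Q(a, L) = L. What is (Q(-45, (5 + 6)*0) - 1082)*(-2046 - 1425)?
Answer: 3766035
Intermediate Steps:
Q(a, L) = -3 + L
(Q(-45, (5 + 6)*0) - 1082)*(-2046 - 1425) = ((-3 + (5 + 6)*0) - 1082)*(-2046 - 1425) = ((-3 + 11*0) - 1082)*(-3471) = ((-3 + 0) - 1082)*(-3471) = (-3 - 1082)*(-3471) = -1085*(-3471) = 3766035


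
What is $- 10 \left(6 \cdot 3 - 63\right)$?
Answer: $450$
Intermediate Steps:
$- 10 \left(6 \cdot 3 - 63\right) = - 10 \left(18 - 63\right) = \left(-10\right) \left(-45\right) = 450$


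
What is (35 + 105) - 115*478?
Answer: -54830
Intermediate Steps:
(35 + 105) - 115*478 = 140 - 54970 = -54830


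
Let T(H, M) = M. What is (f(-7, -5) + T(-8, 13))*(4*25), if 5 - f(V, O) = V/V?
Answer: 1700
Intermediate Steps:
f(V, O) = 4 (f(V, O) = 5 - V/V = 5 - 1*1 = 5 - 1 = 4)
(f(-7, -5) + T(-8, 13))*(4*25) = (4 + 13)*(4*25) = 17*100 = 1700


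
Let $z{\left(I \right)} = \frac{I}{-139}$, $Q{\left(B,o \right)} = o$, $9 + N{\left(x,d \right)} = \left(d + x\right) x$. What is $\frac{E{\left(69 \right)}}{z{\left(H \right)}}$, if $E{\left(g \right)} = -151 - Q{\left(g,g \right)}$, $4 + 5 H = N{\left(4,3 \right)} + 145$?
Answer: $\frac{7645}{8} \approx 955.63$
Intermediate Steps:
$N{\left(x,d \right)} = -9 + x \left(d + x\right)$ ($N{\left(x,d \right)} = -9 + \left(d + x\right) x = -9 + x \left(d + x\right)$)
$H = 32$ ($H = - \frac{4}{5} + \frac{\left(-9 + 4^{2} + 3 \cdot 4\right) + 145}{5} = - \frac{4}{5} + \frac{\left(-9 + 16 + 12\right) + 145}{5} = - \frac{4}{5} + \frac{19 + 145}{5} = - \frac{4}{5} + \frac{1}{5} \cdot 164 = - \frac{4}{5} + \frac{164}{5} = 32$)
$z{\left(I \right)} = - \frac{I}{139}$ ($z{\left(I \right)} = I \left(- \frac{1}{139}\right) = - \frac{I}{139}$)
$E{\left(g \right)} = -151 - g$
$\frac{E{\left(69 \right)}}{z{\left(H \right)}} = \frac{-151 - 69}{\left(- \frac{1}{139}\right) 32} = \frac{-151 - 69}{- \frac{32}{139}} = \left(-220\right) \left(- \frac{139}{32}\right) = \frac{7645}{8}$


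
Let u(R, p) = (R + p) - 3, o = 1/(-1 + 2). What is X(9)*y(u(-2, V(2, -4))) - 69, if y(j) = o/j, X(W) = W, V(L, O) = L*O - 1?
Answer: -975/14 ≈ -69.643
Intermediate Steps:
o = 1 (o = 1/1 = 1)
V(L, O) = -1 + L*O
u(R, p) = -3 + R + p
y(j) = 1/j
X(9)*y(u(-2, V(2, -4))) - 69 = 9/(-3 - 2 + (-1 + 2*(-4))) - 69 = 9/(-3 - 2 + (-1 - 8)) - 69 = 9/(-3 - 2 - 9) - 69 = 9/(-14) - 69 = 9*(-1/14) - 69 = -9/14 - 69 = -975/14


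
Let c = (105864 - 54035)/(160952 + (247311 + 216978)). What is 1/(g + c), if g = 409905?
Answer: 625241/256289463934 ≈ 2.4396e-6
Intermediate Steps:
c = 51829/625241 (c = 51829/(160952 + 464289) = 51829/625241 ≈ 0.082894)
1/(g + c) = 1/(409905 + 51829/625241) = 1/(256289463934/625241) = 625241/256289463934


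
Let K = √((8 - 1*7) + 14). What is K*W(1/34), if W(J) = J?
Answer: √15/34 ≈ 0.11391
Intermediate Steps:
K = √15 (K = √((8 - 7) + 14) = √(1 + 14) = √15 ≈ 3.8730)
K*W(1/34) = √15/34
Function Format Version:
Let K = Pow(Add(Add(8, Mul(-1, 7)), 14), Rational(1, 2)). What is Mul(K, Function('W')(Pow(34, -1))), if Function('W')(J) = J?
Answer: Mul(Rational(1, 34), Pow(15, Rational(1, 2))) ≈ 0.11391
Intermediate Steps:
K = Pow(15, Rational(1, 2)) (K = Pow(Add(Add(8, -7), 14), Rational(1, 2)) = Pow(Add(1, 14), Rational(1, 2)) = Pow(15, Rational(1, 2)) ≈ 3.8730)
Mul(K, Function('W')(Pow(34, -1))) = Mul(Pow(15, Rational(1, 2)), Pow(34, -1)) = Mul(Pow(15, Rational(1, 2)), Rational(1, 34)) = Mul(Rational(1, 34), Pow(15, Rational(1, 2)))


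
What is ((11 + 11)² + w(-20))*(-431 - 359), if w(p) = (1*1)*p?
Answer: -366560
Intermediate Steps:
w(p) = p (w(p) = 1*p = p)
((11 + 11)² + w(-20))*(-431 - 359) = ((11 + 11)² - 20)*(-431 - 359) = (22² - 20)*(-790) = (484 - 20)*(-790) = 464*(-790) = -366560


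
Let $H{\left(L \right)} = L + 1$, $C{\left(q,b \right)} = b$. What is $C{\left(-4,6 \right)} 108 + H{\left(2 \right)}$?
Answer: $651$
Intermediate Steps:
$H{\left(L \right)} = 1 + L$
$C{\left(-4,6 \right)} 108 + H{\left(2 \right)} = 6 \cdot 108 + \left(1 + 2\right) = 648 + 3 = 651$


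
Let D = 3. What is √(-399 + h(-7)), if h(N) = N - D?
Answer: I*√409 ≈ 20.224*I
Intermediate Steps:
h(N) = -3 + N (h(N) = N - 1*3 = N - 3 = -3 + N)
√(-399 + h(-7)) = √(-399 + (-3 - 7)) = √(-399 - 10) = √(-409) = I*√409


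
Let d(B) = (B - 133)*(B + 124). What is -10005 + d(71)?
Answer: -22095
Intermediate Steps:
d(B) = (-133 + B)*(124 + B)
-10005 + d(71) = -10005 + (-16492 + 71² - 9*71) = -10005 + (-16492 + 5041 - 639) = -10005 - 12090 = -22095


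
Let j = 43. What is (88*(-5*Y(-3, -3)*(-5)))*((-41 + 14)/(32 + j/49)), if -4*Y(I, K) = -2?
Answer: -161700/179 ≈ -903.35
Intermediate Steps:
Y(I, K) = 1/2 (Y(I, K) = -1/4*(-2) = 1/2)
(88*(-5*Y(-3, -3)*(-5)))*((-41 + 14)/(32 + j/49)) = (88*(-5*1/2*(-5)))*((-41 + 14)/(32 + 43/49)) = (88*(-5/2*(-5)))*(-27/(32 + 43*(1/49))) = (88*(25/2))*(-27/(32 + 43/49)) = 1100*(-27/1611/49) = 1100*(-27*49/1611) = 1100*(-147/179) = -161700/179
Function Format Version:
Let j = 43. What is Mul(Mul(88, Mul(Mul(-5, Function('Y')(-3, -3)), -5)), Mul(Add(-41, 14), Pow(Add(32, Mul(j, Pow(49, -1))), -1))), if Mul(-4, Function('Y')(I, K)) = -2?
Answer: Rational(-161700, 179) ≈ -903.35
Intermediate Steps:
Function('Y')(I, K) = Rational(1, 2) (Function('Y')(I, K) = Mul(Rational(-1, 4), -2) = Rational(1, 2))
Mul(Mul(88, Mul(Mul(-5, Function('Y')(-3, -3)), -5)), Mul(Add(-41, 14), Pow(Add(32, Mul(j, Pow(49, -1))), -1))) = Mul(Mul(88, Mul(Mul(-5, Rational(1, 2)), -5)), Mul(Add(-41, 14), Pow(Add(32, Mul(43, Pow(49, -1))), -1))) = Mul(Mul(88, Mul(Rational(-5, 2), -5)), Mul(-27, Pow(Add(32, Mul(43, Rational(1, 49))), -1))) = Mul(Mul(88, Rational(25, 2)), Mul(-27, Pow(Add(32, Rational(43, 49)), -1))) = Mul(1100, Mul(-27, Pow(Rational(1611, 49), -1))) = Mul(1100, Mul(-27, Rational(49, 1611))) = Mul(1100, Rational(-147, 179)) = Rational(-161700, 179)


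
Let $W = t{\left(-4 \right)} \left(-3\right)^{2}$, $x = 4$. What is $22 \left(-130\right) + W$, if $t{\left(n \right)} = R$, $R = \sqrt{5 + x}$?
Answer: $-2833$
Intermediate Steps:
$R = 3$ ($R = \sqrt{5 + 4} = \sqrt{9} = 3$)
$t{\left(n \right)} = 3$
$W = 27$ ($W = 3 \left(-3\right)^{2} = 3 \cdot 9 = 27$)
$22 \left(-130\right) + W = 22 \left(-130\right) + 27 = -2860 + 27 = -2833$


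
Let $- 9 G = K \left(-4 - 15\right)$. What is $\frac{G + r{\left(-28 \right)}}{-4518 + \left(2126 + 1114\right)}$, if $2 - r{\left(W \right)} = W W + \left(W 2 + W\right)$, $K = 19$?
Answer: $\frac{5921}{11502} \approx 0.51478$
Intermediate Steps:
$G = \frac{361}{9}$ ($G = - \frac{19 \left(-4 - 15\right)}{9} = - \frac{19 \left(-19\right)}{9} = \left(- \frac{1}{9}\right) \left(-361\right) = \frac{361}{9} \approx 40.111$)
$r{\left(W \right)} = 2 - W^{2} - 3 W$ ($r{\left(W \right)} = 2 - \left(W W + \left(W 2 + W\right)\right) = 2 - \left(W^{2} + \left(2 W + W\right)\right) = 2 - \left(W^{2} + 3 W\right) = 2 - W^{2} - 3 W$)
$\frac{G + r{\left(-28 \right)}}{-4518 + \left(2126 + 1114\right)} = \frac{\frac{361}{9} - 698}{-4518 + \left(2126 + 1114\right)} = \frac{\frac{361}{9} + \left(2 - 784 + 84\right)}{-4518 + 3240} = \frac{\frac{361}{9} + \left(2 - 784 + 84\right)}{-1278} = \left(\frac{361}{9} - 698\right) \left(- \frac{1}{1278}\right) = \left(- \frac{5921}{9}\right) \left(- \frac{1}{1278}\right) = \frac{5921}{11502}$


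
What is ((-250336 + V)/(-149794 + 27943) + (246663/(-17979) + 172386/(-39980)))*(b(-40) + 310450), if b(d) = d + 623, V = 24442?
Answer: -24483959749381085099/4865919443190 ≈ -5.0317e+6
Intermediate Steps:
b(d) = 623 + d
((-250336 + V)/(-149794 + 27943) + (246663/(-17979) + 172386/(-39980)))*(b(-40) + 310450) = ((-250336 + 24442)/(-149794 + 27943) + (246663/(-17979) + 172386/(-39980)))*((623 - 40) + 310450) = (-225894/(-121851) + (246663*(-1/17979) + 172386*(-1/39980)))*(583 + 310450) = (-225894*(-1/121851) + (-82221/5993 - 86193/19990))*311033 = (75298/40617 - 2160152439/119800070)*311033 = -78718205944003/4865919443190*311033 = -24483959749381085099/4865919443190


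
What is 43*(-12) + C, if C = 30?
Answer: -486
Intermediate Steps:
43*(-12) + C = 43*(-12) + 30 = -516 + 30 = -486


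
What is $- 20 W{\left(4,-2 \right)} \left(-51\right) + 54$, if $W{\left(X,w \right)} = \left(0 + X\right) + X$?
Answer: $8214$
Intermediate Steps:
$W{\left(X,w \right)} = 2 X$ ($W{\left(X,w \right)} = X + X = 2 X$)
$- 20 W{\left(4,-2 \right)} \left(-51\right) + 54 = - 20 \cdot 2 \cdot 4 \left(-51\right) + 54 = \left(-20\right) 8 \left(-51\right) + 54 = \left(-160\right) \left(-51\right) + 54 = 8160 + 54 = 8214$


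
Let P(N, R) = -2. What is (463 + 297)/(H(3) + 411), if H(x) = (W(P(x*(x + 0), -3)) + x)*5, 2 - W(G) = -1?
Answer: 760/441 ≈ 1.7234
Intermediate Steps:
W(G) = 3 (W(G) = 2 - 1*(-1) = 2 + 1 = 3)
H(x) = 15 + 5*x (H(x) = (3 + x)*5 = 15 + 5*x)
(463 + 297)/(H(3) + 411) = (463 + 297)/((15 + 5*3) + 411) = 760/((15 + 15) + 411) = 760/(30 + 411) = 760/441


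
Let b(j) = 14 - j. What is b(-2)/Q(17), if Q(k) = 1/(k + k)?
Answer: 544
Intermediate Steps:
Q(k) = 1/(2*k)
b(-2)/Q(17) = (14 - 1*(-2))/(((½)/17)) = (14 + 2)/(((½)*(1/17))) = 16/(1/34) = 16*34 = 544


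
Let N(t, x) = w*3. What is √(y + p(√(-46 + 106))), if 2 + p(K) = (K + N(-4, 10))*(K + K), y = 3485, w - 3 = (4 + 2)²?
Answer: √(3603 + 468*√15) ≈ 73.590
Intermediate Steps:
w = 39 (w = 3 + (4 + 2)² = 3 + 6² = 3 + 36 = 39)
N(t, x) = 117 (N(t, x) = 39*3 = 117)
p(K) = -2 + 2*K*(117 + K) (p(K) = -2 + (K + 117)*(K + K) = -2 + (117 + K)*(2*K) = -2 + 2*K*(117 + K))
√(y + p(√(-46 + 106))) = √(3485 + (-2 + 2*(√(-46 + 106))² + 234*√(-46 + 106))) = √(3485 + (-2 + 2*(√60)² + 234*√60)) = √(3485 + (-2 + 2*(2*√15)² + 234*(2*√15))) = √(3485 + (-2 + 2*60 + 468*√15)) = √(3485 + (-2 + 120 + 468*√15)) = √(3485 + (118 + 468*√15)) = √(3603 + 468*√15)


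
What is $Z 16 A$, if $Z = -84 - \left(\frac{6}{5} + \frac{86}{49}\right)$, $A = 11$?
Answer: $- \frac{3749504}{245} \approx -15304.0$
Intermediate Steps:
$Z = - \frac{21304}{245}$ ($Z = -84 - \frac{724}{245} = - \frac{21304}{245} \approx -86.955$)
$Z 16 A = - \frac{21304 \cdot 16 \cdot 11}{245} = \left(- \frac{21304}{245}\right) 176 = - \frac{3749504}{245}$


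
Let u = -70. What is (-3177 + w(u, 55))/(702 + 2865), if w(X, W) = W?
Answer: -3122/3567 ≈ -0.87525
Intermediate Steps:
(-3177 + w(u, 55))/(702 + 2865) = (-3177 + 55)/(702 + 2865) = -3122/3567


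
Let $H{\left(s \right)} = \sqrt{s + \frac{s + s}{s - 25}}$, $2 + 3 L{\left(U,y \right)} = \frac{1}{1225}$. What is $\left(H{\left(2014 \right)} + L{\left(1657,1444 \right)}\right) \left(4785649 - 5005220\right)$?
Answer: $\frac{537729379}{3675} - \frac{219571 \sqrt{886182154}}{663} \approx -9.7124 \cdot 10^{6}$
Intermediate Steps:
$L{\left(U,y \right)} = - \frac{2449}{3675}$ ($L{\left(U,y \right)} = - \frac{2}{3} + \frac{1}{3 \cdot 1225} = - \frac{2}{3} + \frac{1}{3} \cdot \frac{1}{1225} = - \frac{2}{3} + \frac{1}{3675} = - \frac{2449}{3675}$)
$H{\left(s \right)} = \sqrt{s + \frac{2 s}{-25 + s}}$
$\left(H{\left(2014 \right)} + L{\left(1657,1444 \right)}\right) \left(4785649 - 5005220\right) = \left(\sqrt{\frac{2014 \left(-23 + 2014\right)}{-25 + 2014}} - \frac{2449}{3675}\right) \left(4785649 - 5005220\right) = \left(\sqrt{2014 \cdot \frac{1}{1989} \cdot 1991} - \frac{2449}{3675}\right) \left(-219571\right) = \left(\sqrt{\frac{4009874}{1989}} - \frac{2449}{3675}\right) \left(-219571\right) = \left(\frac{\sqrt{886182154}}{663} - \frac{2449}{3675}\right) \left(-219571\right) = \left(- \frac{2449}{3675} + \frac{\sqrt{886182154}}{663}\right) \left(-219571\right) = \frac{537729379}{3675} - \frac{219571 \sqrt{886182154}}{663}$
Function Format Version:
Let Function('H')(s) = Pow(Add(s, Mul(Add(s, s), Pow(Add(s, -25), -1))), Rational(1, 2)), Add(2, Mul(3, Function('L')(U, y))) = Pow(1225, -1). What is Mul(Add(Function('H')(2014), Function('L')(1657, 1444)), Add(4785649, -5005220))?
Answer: Add(Rational(537729379, 3675), Mul(Rational(-219571, 663), Pow(886182154, Rational(1, 2)))) ≈ -9.7124e+6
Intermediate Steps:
Function('L')(U, y) = Rational(-2449, 3675) (Function('L')(U, y) = Add(Rational(-2, 3), Mul(Rational(1, 3), Pow(1225, -1))) = Add(Rational(-2, 3), Mul(Rational(1, 3), Rational(1, 1225))) = Add(Rational(-2, 3), Rational(1, 3675)) = Rational(-2449, 3675))
Function('H')(s) = Pow(Add(s, Mul(2, s, Pow(Add(-25, s), -1))), Rational(1, 2)) (Function('H')(s) = Pow(Add(s, Mul(Mul(2, s), Pow(Add(-25, s), -1))), Rational(1, 2)) = Pow(Add(s, Mul(2, s, Pow(Add(-25, s), -1))), Rational(1, 2)))
Mul(Add(Function('H')(2014), Function('L')(1657, 1444)), Add(4785649, -5005220)) = Mul(Add(Pow(Mul(2014, Pow(Add(-25, 2014), -1), Add(-23, 2014)), Rational(1, 2)), Rational(-2449, 3675)), Add(4785649, -5005220)) = Mul(Add(Pow(Mul(2014, Pow(1989, -1), 1991), Rational(1, 2)), Rational(-2449, 3675)), -219571) = Mul(Add(Pow(Mul(2014, Rational(1, 1989), 1991), Rational(1, 2)), Rational(-2449, 3675)), -219571) = Mul(Add(Pow(Rational(4009874, 1989), Rational(1, 2)), Rational(-2449, 3675)), -219571) = Mul(Add(Mul(Rational(1, 663), Pow(886182154, Rational(1, 2))), Rational(-2449, 3675)), -219571) = Mul(Add(Rational(-2449, 3675), Mul(Rational(1, 663), Pow(886182154, Rational(1, 2)))), -219571) = Add(Rational(537729379, 3675), Mul(Rational(-219571, 663), Pow(886182154, Rational(1, 2))))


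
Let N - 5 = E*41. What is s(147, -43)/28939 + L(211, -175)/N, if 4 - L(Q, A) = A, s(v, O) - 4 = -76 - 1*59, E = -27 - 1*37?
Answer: -5523170/75791241 ≈ -0.072873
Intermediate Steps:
E = -64 (E = -27 - 37 = -64)
s(v, O) = -131 (s(v, O) = 4 + (-76 - 1*59) = 4 + (-76 - 59) = 4 - 135 = -131)
L(Q, A) = 4 - A
N = -2619 (N = 5 - 64*41 = 5 - 2624 = -2619)
s(147, -43)/28939 + L(211, -175)/N = -131/28939 + (4 - 1*(-175))/(-2619) = -131*1/28939 + (4 + 175)*(-1/2619) = -131/28939 + 179*(-1/2619) = -131/28939 - 179/2619 = -5523170/75791241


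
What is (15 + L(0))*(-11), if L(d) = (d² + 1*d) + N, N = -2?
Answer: -143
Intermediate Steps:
L(d) = -2 + d + d² (L(d) = (d² + 1*d) - 2 = (d² + d) - 2 = (d + d²) - 2 = -2 + d + d²)
(15 + L(0))*(-11) = (15 + (-2 + 0 + 0²))*(-11) = (15 + (-2 + 0 + 0))*(-11) = (15 - 2)*(-11) = 13*(-11) = -143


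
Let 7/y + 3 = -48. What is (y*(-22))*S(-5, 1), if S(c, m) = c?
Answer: -770/51 ≈ -15.098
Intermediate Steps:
y = -7/51 (y = 7/(-3 - 48) = 7/(-51) = 7*(-1/51) = -7/51 ≈ -0.13725)
(y*(-22))*S(-5, 1) = -7/51*(-22)*(-5) = (154/51)*(-5) = -770/51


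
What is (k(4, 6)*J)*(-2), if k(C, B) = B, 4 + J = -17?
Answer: 252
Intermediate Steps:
J = -21 (J = -4 - 17 = -21)
(k(4, 6)*J)*(-2) = (6*(-21))*(-2) = -126*(-2) = 252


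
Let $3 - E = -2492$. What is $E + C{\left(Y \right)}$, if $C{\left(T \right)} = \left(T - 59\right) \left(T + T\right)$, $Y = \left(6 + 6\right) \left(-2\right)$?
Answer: $6479$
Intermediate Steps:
$E = 2495$ ($E = 3 - -2492 = 3 + 2492 = 2495$)
$Y = -24$ ($Y = 12 \left(-2\right) = -24$)
$C{\left(T \right)} = 2 T \left(-59 + T\right)$ ($C{\left(T \right)} = \left(-59 + T\right) 2 T = 2 T \left(-59 + T\right)$)
$E + C{\left(Y \right)} = 2495 + 2 \left(-24\right) \left(-59 - 24\right) = 2495 + 2 \left(-24\right) \left(-83\right) = 2495 + 3984 = 6479$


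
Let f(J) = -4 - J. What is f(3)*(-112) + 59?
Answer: 843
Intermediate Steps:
f(3)*(-112) + 59 = (-4 - 1*3)*(-112) + 59 = (-4 - 3)*(-112) + 59 = -7*(-112) + 59 = 784 + 59 = 843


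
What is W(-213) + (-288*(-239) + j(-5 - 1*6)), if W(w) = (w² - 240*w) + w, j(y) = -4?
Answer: 165104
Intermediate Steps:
W(w) = w² - 239*w
W(-213) + (-288*(-239) + j(-5 - 1*6)) = -213*(-239 - 213) + (-288*(-239) - 4) = -213*(-452) + (68832 - 4) = 96276 + 68828 = 165104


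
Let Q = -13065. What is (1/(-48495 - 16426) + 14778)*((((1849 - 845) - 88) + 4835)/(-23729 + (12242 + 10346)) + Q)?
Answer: -14307489444467892/74074861 ≈ -1.9315e+8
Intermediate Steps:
(1/(-48495 - 16426) + 14778)*((((1849 - 845) - 88) + 4835)/(-23729 + (12242 + 10346)) + Q) = (1/(-48495 - 16426) + 14778)*((((1849 - 845) - 88) + 4835)/(-23729 + (12242 + 10346)) - 13065) = (1/(-64921) + 14778)*(((1004 - 88) + 4835)/(-23729 + 22588) - 13065) = (-1/64921 + 14778)*((916 + 4835)/(-1141) - 13065) = 959402537*(5751*(-1/1141) - 13065)/64921 = 959402537*(-5751/1141 - 13065)/64921 = (959402537/64921)*(-14912916/1141) = -14307489444467892/74074861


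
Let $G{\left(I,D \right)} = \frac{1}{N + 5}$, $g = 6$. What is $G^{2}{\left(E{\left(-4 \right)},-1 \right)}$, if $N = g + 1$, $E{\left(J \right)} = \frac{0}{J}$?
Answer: $\frac{1}{144} \approx 0.0069444$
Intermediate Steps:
$E{\left(J \right)} = 0$
$N = 7$ ($N = 6 + 1 = 7$)
$G{\left(I,D \right)} = \frac{1}{12}$ ($G{\left(I,D \right)} = \frac{1}{7 + 5} = \frac{1}{12}$)
$G^{2}{\left(E{\left(-4 \right)},-1 \right)} = \left(\frac{1}{12}\right)^{2} = \frac{1}{144}$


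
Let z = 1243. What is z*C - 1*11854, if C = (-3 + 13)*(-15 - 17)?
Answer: -409614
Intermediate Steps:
C = -320 (C = 10*(-32) = -320)
z*C - 1*11854 = 1243*(-320) - 1*11854 = -397760 - 11854 = -409614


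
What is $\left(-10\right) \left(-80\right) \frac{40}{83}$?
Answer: $\frac{32000}{83} \approx 385.54$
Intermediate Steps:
$\left(-10\right) \left(-80\right) \frac{40}{83} = 800 \cdot 40 \cdot \frac{1}{83} = 800 \cdot \frac{40}{83} = \frac{32000}{83}$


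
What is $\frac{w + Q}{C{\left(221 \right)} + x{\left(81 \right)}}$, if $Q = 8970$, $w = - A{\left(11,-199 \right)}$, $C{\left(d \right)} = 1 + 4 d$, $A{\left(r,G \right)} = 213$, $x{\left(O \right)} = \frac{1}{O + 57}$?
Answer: $\frac{1208466}{122131} \approx 9.8948$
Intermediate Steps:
$x{\left(O \right)} = \frac{1}{57 + O}$
$w = -213$ ($w = \left(-1\right) 213 = -213$)
$\frac{w + Q}{C{\left(221 \right)} + x{\left(81 \right)}} = \frac{-213 + 8970}{\left(1 + 4 \cdot 221\right) + \frac{1}{57 + 81}} = \frac{8757}{\left(1 + 884\right) + \frac{1}{138}} = \frac{8757}{885 + \frac{1}{138}} = \frac{8757}{\frac{122131}{138}} = 8757 \cdot \frac{138}{122131} = \frac{1208466}{122131}$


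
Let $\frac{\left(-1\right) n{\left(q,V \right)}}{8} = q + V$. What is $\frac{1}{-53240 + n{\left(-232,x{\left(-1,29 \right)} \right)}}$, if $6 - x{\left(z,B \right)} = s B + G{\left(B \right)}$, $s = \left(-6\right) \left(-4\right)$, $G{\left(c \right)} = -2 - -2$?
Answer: $- \frac{1}{45864} \approx -2.1804 \cdot 10^{-5}$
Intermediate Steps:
$G{\left(c \right)} = 0$ ($G{\left(c \right)} = -2 + 2 = 0$)
$s = 24$
$x{\left(z,B \right)} = 6 - 24 B$ ($x{\left(z,B \right)} = 6 - \left(24 B + 0\right) = 6 - 24 B$)
$n{\left(q,V \right)} = - 8 V - 8 q$ ($n{\left(q,V \right)} = - 8 \left(q + V\right) = - 8 \left(V + q\right) = - 8 V - 8 q$)
$\frac{1}{-53240 + n{\left(-232,x{\left(-1,29 \right)} \right)}} = \frac{1}{-53240 - \left(-1856 + 8 \left(6 - 696\right)\right)} = \frac{1}{-53240 + \left(\left(-8\right) \left(-690\right) + 1856\right)} = \frac{1}{-53240 + \left(5520 + 1856\right)} = \frac{1}{-53240 + 7376} = \frac{1}{-45864} = - \frac{1}{45864}$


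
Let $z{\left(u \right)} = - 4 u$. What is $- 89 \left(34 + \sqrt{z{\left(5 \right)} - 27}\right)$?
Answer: $-3026 - 89 i \sqrt{47} \approx -3026.0 - 610.15 i$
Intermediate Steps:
$- 89 \left(34 + \sqrt{z{\left(5 \right)} - 27}\right) = - 89 \left(34 + \sqrt{\left(-4\right) 5 - 27}\right) = - 89 \left(34 + \sqrt{-20 - 27}\right) = - 89 \left(34 + \sqrt{-47}\right) = - 89 \left(34 + i \sqrt{47}\right) = -3026 - 89 i \sqrt{47}$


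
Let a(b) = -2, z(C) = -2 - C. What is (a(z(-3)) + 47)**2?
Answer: 2025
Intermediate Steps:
(a(z(-3)) + 47)**2 = (-2 + 47)**2 = 45**2 = 2025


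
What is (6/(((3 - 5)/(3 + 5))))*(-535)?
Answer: 12840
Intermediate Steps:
(6/(((3 - 5)/(3 + 5))))*(-535) = (6/((-2/8)))*(-535) = (6/((-2*⅛)))*(-535) = (6/(-¼))*(-535) = (6*(-4))*(-535) = -24*(-535) = 12840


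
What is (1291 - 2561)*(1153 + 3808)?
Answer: -6300470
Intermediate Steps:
(1291 - 2561)*(1153 + 3808) = -1270*4961 = -6300470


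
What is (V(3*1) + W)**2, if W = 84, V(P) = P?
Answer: 7569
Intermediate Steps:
(V(3*1) + W)**2 = (3*1 + 84)**2 = (3 + 84)**2 = 87**2 = 7569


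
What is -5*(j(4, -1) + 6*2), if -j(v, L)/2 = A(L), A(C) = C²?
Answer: -50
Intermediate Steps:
j(v, L) = -2*L²
-5*(j(4, -1) + 6*2) = -5*(-2*(-1)² + 6*2) = -5*(-2*1 + 12) = -5*(-2 + 12) = -5*10 = -50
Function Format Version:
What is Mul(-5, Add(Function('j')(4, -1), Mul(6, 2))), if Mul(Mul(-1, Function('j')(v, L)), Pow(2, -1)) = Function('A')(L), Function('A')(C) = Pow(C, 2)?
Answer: -50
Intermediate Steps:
Function('j')(v, L) = Mul(-2, Pow(L, 2))
Mul(-5, Add(Function('j')(4, -1), Mul(6, 2))) = Mul(-5, Add(Mul(-2, Pow(-1, 2)), Mul(6, 2))) = Mul(-5, Add(Mul(-2, 1), 12)) = Mul(-5, Add(-2, 12)) = Mul(-5, 10) = -50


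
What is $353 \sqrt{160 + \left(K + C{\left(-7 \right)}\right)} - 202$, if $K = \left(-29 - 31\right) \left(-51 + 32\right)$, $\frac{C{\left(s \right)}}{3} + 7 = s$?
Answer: $-202 + 353 \sqrt{1258} \approx 12318.0$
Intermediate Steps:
$C{\left(s \right)} = -21 + 3 s$
$K = 1140$ ($K = \left(-60\right) \left(-19\right) = 1140$)
$353 \sqrt{160 + \left(K + C{\left(-7 \right)}\right)} - 202 = 353 \sqrt{160 + \left(1140 + \left(-21 + 3 \left(-7\right)\right)\right)} - 202 = 353 \sqrt{160 + \left(1140 - 42\right)} - 202 = 353 \sqrt{160 + 1098} - 202 = 353 \sqrt{1258} - 202 = -202 + 353 \sqrt{1258}$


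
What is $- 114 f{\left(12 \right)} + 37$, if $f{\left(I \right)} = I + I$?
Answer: $-2699$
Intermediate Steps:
$f{\left(I \right)} = 2 I$
$- 114 f{\left(12 \right)} + 37 = - 114 \cdot 2 \cdot 12 + 37 = \left(-114\right) 24 + 37 = -2736 + 37 = -2699$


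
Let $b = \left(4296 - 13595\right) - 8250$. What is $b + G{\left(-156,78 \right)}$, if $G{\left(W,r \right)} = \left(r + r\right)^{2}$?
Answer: $6787$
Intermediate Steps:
$b = -17549$ ($b = -9299 - 8250 = -17549$)
$G{\left(W,r \right)} = 4 r^{2}$ ($G{\left(W,r \right)} = \left(2 r\right)^{2} = 4 r^{2}$)
$b + G{\left(-156,78 \right)} = -17549 + 4 \cdot 78^{2} = -17549 + 4 \cdot 6084 = -17549 + 24336 = 6787$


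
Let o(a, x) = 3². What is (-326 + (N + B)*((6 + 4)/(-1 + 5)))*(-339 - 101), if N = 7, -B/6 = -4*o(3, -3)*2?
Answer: -339460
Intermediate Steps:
o(a, x) = 9
B = 432 (B = -6*(-4*9)*2 = -(-216)*2 = -6*(-72) = 432)
(-326 + (N + B)*((6 + 4)/(-1 + 5)))*(-339 - 101) = (-326 + (7 + 432)*((6 + 4)/(-1 + 5)))*(-339 - 101) = (-326 + 439*(10/4))*(-440) = (-326 + 439*(10*(¼)))*(-440) = (-326 + 439*(5/2))*(-440) = (-326 + 2195/2)*(-440) = (1543/2)*(-440) = -339460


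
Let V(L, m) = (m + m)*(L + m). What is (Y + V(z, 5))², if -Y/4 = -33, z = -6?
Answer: 14884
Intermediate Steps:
V(L, m) = 2*m*(L + m) (V(L, m) = (2*m)*(L + m) = 2*m*(L + m))
Y = 132 (Y = -4*(-33) = 132)
(Y + V(z, 5))² = (132 + 2*5*(-6 + 5))² = (132 + 2*5*(-1))² = (132 - 10)² = 122² = 14884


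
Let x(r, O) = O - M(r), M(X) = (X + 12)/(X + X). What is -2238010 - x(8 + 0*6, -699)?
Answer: -8949239/4 ≈ -2.2373e+6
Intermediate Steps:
M(X) = (12 + X)/(2*X) (M(X) = (12 + X)/((2*X)) = (12 + X)*(1/(2*X)) = (12 + X)/(2*X))
x(r, O) = O - (12 + r)/(2*r)
-2238010 - x(8 + 0*6, -699) = -2238010 - (-½ - 699 - 6/(8 + 0*6)) = -2238010 - (-½ - 699 - 6/(8 + 0)) = -2238010 - (-½ - 699 - 6/8) = -2238010 - (-½ - 699 - 6*⅛) = -2238010 - (-½ - 699 - ¾) = -2238010 - 1*(-2801/4) = -2238010 + 2801/4 = -8949239/4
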